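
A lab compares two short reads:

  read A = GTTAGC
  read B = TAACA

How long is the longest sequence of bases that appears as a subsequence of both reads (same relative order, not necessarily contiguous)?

3

One common subsequence of length 3: T (read A #2, read B #1), then A (read A #4, read B #3), then C (read A #6, read B #4). Since dp[6][5] = 3, nothing longer is possible.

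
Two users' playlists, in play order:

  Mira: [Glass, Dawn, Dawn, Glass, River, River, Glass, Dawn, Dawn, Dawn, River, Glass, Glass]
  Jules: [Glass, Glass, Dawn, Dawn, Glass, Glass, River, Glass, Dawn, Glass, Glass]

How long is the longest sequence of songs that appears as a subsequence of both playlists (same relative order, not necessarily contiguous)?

Pick Glass at Mira[1]=Jules[2]; then Dawn at Mira[2]=Jules[3]; then Dawn at Mira[3]=Jules[4]; then Glass at Mira[4]=Jules[6]; then River at Mira[6]=Jules[7]; then Glass at Mira[7]=Jules[8]; then Dawn at Mira[10]=Jules[9]; then Glass at Mira[12]=Jules[10]; then Glass at Mira[13]=Jules[11]; all 9 songs appear in both, in order. dp[13][11] = 9 confirms this is the maximum.

9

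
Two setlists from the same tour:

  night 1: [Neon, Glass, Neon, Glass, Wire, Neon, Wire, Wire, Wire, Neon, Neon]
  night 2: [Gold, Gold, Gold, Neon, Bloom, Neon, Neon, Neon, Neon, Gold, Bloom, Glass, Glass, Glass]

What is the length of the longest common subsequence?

One common subsequence of length 5: Neon (night 1 #1, night 2 #4); then Neon (night 1 #3, night 2 #6); then Neon (night 1 #6, night 2 #7); then Neon (night 1 #10, night 2 #8); then Neon (night 1 #11, night 2 #9), and the DP table's final entry dp[11][14] is also 5, so no common subsequence is longer.

5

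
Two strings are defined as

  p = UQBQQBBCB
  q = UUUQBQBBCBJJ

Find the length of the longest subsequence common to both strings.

8

Let dp[i][j] be the LCS length of the first i characters of p and the first j characters of q. dp[i][j] = dp[i-1][j-1]+1 when the i-th and j-th characters match, else max(dp[i-1][j], dp[i][j-1]).
    ·  U  U  U  Q  B  Q  B  B  C  B  J  J
 ·  0  0  0  0  0  0  0  0  0  0  0  0  0
 U  0  1  1  1  1  1  1  1  1  1  1  1  1
 Q  0  1  1  1  2  2  2  2  2  2  2  2  2
 B  0  1  1  1  2  3  3  3  3  3  3  3  3
 Q  0  1  1  1  2  3  4  4  4  4  4  4  4
 Q  0  1  1  1  2  3  4  4  4  4  4  4  4
 B  0  1  1  1  2  3  4  5  5  5  5  5  5
 B  0  1  1  1  2  3  4  5  6  6  6  6  6
 C  0  1  1  1  2  3  4  5  6  7  7  7  7
 B  0  1  1  1  2  3  4  5  6  7  8  8  8
dp[9][12] = 8. One LCS (by backtracking along matches): UQBQBBCB.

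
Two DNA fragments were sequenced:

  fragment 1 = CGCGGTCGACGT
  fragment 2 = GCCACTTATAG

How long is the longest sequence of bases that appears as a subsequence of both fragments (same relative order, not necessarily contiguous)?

One common subsequence of length 6: G (fragment 1 #2, fragment 2 #1), then C (fragment 1 #3, fragment 2 #2), then C (fragment 1 #7, fragment 2 #3), then A (fragment 1 #9, fragment 2 #4), then C (fragment 1 #10, fragment 2 #5), then G (fragment 1 #11, fragment 2 #11). The LCS DP gives dp[12][11] = 6, so this is optimal.

6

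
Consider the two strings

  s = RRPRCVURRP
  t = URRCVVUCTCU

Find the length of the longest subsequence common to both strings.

5

Let dp[i][j] be the LCS length of the first i characters of s and the first j characters of t. dp[i][j] = dp[i-1][j-1]+1 when the i-th and j-th characters match, else max(dp[i-1][j], dp[i][j-1]).
    ·  U  R  R  C  V  V  U  C  T  C  U
 ·  0  0  0  0  0  0  0  0  0  0  0  0
 R  0  0  1  1  1  1  1  1  1  1  1  1
 R  0  0  1  2  2  2  2  2  2  2  2  2
 P  0  0  1  2  2  2  2  2  2  2  2  2
 R  0  0  1  2  2  2  2  2  2  2  2  2
 C  0  0  1  2  3  3  3  3  3  3  3  3
 V  0  0  1  2  3  4  4  4  4  4  4  4
 U  0  1  1  2  3  4  4  5  5  5  5  5
 R  0  1  2  2  3  4  4  5  5  5  5  5
 R  0  1  2  3  3  4  4  5  5  5  5  5
 P  0  1  2  3  3  4  4  5  5  5  5  5
dp[10][11] = 5. One LCS (by backtracking along matches): RRCVU.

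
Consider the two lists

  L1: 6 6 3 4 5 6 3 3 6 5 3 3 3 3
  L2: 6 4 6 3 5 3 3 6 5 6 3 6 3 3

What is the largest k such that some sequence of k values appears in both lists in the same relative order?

Match 6 at L1[1]=L2[1] → 6 at L1[2]=L2[3] → 3 at L1[3]=L2[4] → 5 at L1[5]=L2[5] → 3 at L1[7]=L2[6] → 3 at L1[8]=L2[7] → 6 at L1[9]=L2[8] → 5 at L1[10]=L2[9] → 3 at L1[11]=L2[11] → 3 at L1[13]=L2[13] → 3 at L1[14]=L2[14] — 11 values in the same relative order in both. Since dp[14][14] = 11, nothing longer is possible.

11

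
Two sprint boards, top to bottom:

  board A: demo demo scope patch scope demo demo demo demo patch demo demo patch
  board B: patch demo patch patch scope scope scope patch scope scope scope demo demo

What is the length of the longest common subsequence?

6

Taking demo (board A #1, board B #2); then scope (board A #3, board B #7); then patch (board A #4, board B #8); then scope (board A #5, board B #11); then demo (board A #11, board B #12); then demo (board A #12, board B #13) gives a common subsequence of length 6, and the DP table's final entry dp[13][13] is also 6, so no common subsequence is longer.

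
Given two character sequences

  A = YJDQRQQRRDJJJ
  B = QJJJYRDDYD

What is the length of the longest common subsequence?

Let dp[i][j] be the LCS length of the first i characters of A and the first j characters of B. dp[i][j] = dp[i-1][j-1]+1 when the i-th and j-th characters match, else max(dp[i-1][j], dp[i][j-1]).
    ·  Q  J  J  J  Y  R  D  D  Y  D
 ·  0  0  0  0  0  0  0  0  0  0  0
 Y  0  0  0  0  0  1  1  1  1  1  1
 J  0  0  1  1  1  1  1  1  1  1  1
 D  0  0  1  1  1  1  1  2  2  2  2
 Q  0  1  1  1  1  1  1  2  2  2  2
 R  0  1  1  1  1  1  2  2  2  2  2
 Q  0  1  1  1  1  1  2  2  2  2  2
 Q  0  1  1  1  1  1  2  2  2  2  2
 R  0  1  1  1  1  1  2  2  2  2  2
 R  0  1  1  1  1  1  2  2  2  2  2
 D  0  1  1  1  1  1  2  3  3  3  3
 J  0  1  2  2  2  2  2  3  3  3  3
 J  0  1  2  3  3  3  3  3  3  3  3
 J  0  1  2  3  4  4  4  4  4  4  4
dp[13][10] = 4. One LCS (by backtracking along matches): QJJJ.

4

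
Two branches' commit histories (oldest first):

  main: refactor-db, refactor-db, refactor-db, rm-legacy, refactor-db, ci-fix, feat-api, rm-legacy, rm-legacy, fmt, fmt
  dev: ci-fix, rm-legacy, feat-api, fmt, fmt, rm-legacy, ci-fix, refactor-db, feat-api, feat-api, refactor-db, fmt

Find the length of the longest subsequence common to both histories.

Taking rm-legacy (main #4, dev #6), then refactor-db (main #5, dev #8), then feat-api (main #7, dev #10), then fmt (main #11, dev #12) gives a common subsequence of length 4. The LCS DP gives dp[11][12] = 4, so this is optimal.

4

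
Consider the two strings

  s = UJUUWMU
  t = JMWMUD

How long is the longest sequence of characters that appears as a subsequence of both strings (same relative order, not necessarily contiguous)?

Match J (s #2, t #1), W (s #5, t #3), M (s #6, t #4), U (s #7, t #5) — 4 characters in the same relative order in both, and the DP table's final entry dp[7][6] is also 4, so no common subsequence is longer.

4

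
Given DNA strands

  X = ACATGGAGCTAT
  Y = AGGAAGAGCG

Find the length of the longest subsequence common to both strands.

6

Let dp[i][j] be the LCS length of the first i bases of X and the first j bases of Y. dp[i][j] = dp[i-1][j-1]+1 when the i-th and j-th bases match, else max(dp[i-1][j], dp[i][j-1]).
    ·  A  G  G  A  A  G  A  G  C  G
 ·  0  0  0  0  0  0  0  0  0  0  0
 A  0  1  1  1  1  1  1  1  1  1  1
 C  0  1  1  1  1  1  1  1  1  2  2
 A  0  1  1  1  2  2  2  2  2  2  2
 T  0  1  1  1  2  2  2  2  2  2  2
 G  0  1  2  2  2  2  3  3  3  3  3
 G  0  1  2  3  3  3  3  3  4  4  4
 A  0  1  2  3  4  4  4  4  4  4  4
 G  0  1  2  3  4  4  5  5  5  5  5
 C  0  1  2  3  4  4  5  5  5  6  6
 T  0  1  2  3  4  4  5  5  5  6  6
 A  0  1  2  3  4  5  5  6  6  6  6
 T  0  1  2  3  4  5  5  6  6  6  6
dp[12][10] = 6. One LCS (by backtracking along matches): AAGAGC.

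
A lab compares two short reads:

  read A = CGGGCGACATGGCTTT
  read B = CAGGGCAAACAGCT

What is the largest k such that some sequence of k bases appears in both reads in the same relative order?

11

Match C at read A[1]=read B[1], then G at read A[2]=read B[3], then G at read A[3]=read B[4], then G at read A[4]=read B[5], then C at read A[5]=read B[6], then A at read A[7]=read B[9], then C at read A[8]=read B[10], then A at read A[9]=read B[11], then G at read A[12]=read B[12], then C at read A[13]=read B[13], then T at read A[16]=read B[14] — 11 bases in the same relative order in both. The LCS DP gives dp[16][14] = 11, so this is optimal.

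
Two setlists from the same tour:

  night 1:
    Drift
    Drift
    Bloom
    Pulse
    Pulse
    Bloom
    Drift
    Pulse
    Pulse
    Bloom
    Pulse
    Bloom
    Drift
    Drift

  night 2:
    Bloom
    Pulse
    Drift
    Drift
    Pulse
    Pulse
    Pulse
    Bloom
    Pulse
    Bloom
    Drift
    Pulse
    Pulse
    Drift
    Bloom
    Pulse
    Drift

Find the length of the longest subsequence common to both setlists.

Taking Drift at night 1[1]=night 2[3] → Drift at night 1[2]=night 2[4] → Bloom at night 1[3]=night 2[8] → Pulse at night 1[5]=night 2[9] → Bloom at night 1[6]=night 2[10] → Drift at night 1[7]=night 2[11] → Pulse at night 1[8]=night 2[12] → Pulse at night 1[9]=night 2[13] → Bloom at night 1[10]=night 2[15] → Pulse at night 1[11]=night 2[16] → Drift at night 1[14]=night 2[17] gives a common subsequence of length 11, and the DP table's final entry dp[14][17] is also 11, so no common subsequence is longer.

11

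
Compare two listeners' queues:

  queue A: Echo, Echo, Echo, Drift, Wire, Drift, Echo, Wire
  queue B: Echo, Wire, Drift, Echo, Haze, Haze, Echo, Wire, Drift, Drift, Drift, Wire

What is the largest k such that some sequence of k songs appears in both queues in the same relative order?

One common subsequence of length 6: Echo [1,1], then Echo [2,4], then Echo [3,7], then Drift [4,10], then Drift [6,11], then Wire [8,12]. dp[8][12] = 6 confirms this is the maximum.

6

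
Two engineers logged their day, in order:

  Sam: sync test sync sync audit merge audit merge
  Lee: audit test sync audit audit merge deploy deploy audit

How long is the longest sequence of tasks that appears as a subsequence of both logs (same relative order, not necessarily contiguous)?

5

Taking test (Sam #2, Lee #2); then sync (Sam #3, Lee #3); then audit (Sam #5, Lee #5); then merge (Sam #6, Lee #6); then audit (Sam #7, Lee #9) gives a common subsequence of length 5. Since dp[8][9] = 5, nothing longer is possible.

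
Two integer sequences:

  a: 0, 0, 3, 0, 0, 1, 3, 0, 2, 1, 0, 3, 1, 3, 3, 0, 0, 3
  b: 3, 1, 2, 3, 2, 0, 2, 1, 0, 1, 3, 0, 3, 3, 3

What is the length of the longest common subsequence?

Match 3 (a #3, b #1); then 1 (a #6, b #2); then 3 (a #7, b #4); then 0 (a #8, b #6); then 2 (a #9, b #7); then 1 (a #10, b #8); then 0 (a #11, b #9); then 3 (a #12, b #11); then 3 (a #14, b #13); then 3 (a #15, b #14); then 3 (a #18, b #15) — 11 values in the same relative order in both. dp[18][15] = 11 confirms this is the maximum.

11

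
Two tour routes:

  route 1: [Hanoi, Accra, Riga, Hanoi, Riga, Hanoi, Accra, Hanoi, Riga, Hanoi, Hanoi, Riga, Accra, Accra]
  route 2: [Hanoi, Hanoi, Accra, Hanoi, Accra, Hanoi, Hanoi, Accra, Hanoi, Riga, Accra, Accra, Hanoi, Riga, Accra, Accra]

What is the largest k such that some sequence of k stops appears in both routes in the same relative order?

Match Hanoi at route 1[1]=route 2[4], Accra at route 1[2]=route 2[5], Hanoi at route 1[4]=route 2[6], Hanoi at route 1[6]=route 2[7], Accra at route 1[7]=route 2[8], Hanoi at route 1[8]=route 2[9], Riga at route 1[9]=route 2[10], Hanoi at route 1[11]=route 2[13], Riga at route 1[12]=route 2[14], Accra at route 1[13]=route 2[15], Accra at route 1[14]=route 2[16] — 11 stops in the same relative order in both, and the DP table's final entry dp[14][16] is also 11, so no common subsequence is longer.

11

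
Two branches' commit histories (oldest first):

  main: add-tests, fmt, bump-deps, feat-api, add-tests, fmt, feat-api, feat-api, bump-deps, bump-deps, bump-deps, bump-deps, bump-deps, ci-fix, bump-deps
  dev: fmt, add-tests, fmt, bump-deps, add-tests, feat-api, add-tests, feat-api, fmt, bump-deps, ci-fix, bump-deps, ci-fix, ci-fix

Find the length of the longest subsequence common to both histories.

Pick add-tests (main #1, dev #2) → fmt (main #2, dev #3) → bump-deps (main #3, dev #4) → feat-api (main #4, dev #6) → add-tests (main #5, dev #7) → fmt (main #6, dev #9) → bump-deps (main #9, dev #10) → bump-deps (main #10, dev #12) → ci-fix (main #14, dev #14); all 9 commits appear in both, in order. The LCS DP gives dp[15][14] = 9, so this is optimal.

9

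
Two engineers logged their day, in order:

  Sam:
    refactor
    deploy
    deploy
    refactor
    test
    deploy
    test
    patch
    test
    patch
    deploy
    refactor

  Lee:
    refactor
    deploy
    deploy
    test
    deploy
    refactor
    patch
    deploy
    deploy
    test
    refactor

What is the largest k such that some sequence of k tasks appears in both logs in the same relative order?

One common subsequence of length 8: refactor at Sam[1]=Lee[1] → deploy at Sam[2]=Lee[2] → deploy at Sam[3]=Lee[3] → test at Sam[5]=Lee[4] → deploy at Sam[6]=Lee[5] → patch at Sam[8]=Lee[7] → test at Sam[9]=Lee[10] → refactor at Sam[12]=Lee[11]. Since dp[12][11] = 8, nothing longer is possible.

8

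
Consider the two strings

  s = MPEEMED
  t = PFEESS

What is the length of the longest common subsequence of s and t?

3

Pick P (s #2, t #1), E (s #3, t #3), E (s #4, t #4); all 3 characters appear in both, in order, and the DP table's final entry dp[7][6] is also 3, so no common subsequence is longer.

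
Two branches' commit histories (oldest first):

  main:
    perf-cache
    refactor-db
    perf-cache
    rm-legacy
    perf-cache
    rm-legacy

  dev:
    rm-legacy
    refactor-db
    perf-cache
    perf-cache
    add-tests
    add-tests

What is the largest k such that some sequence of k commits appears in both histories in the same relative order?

3

Match refactor-db at main[2]=dev[2]; then perf-cache at main[3]=dev[3]; then perf-cache at main[5]=dev[4] — 3 commits in the same relative order in both, and the DP table's final entry dp[6][6] is also 3, so no common subsequence is longer.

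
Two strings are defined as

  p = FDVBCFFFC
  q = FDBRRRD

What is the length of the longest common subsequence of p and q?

Pick F [1,1], then D [2,2], then B [4,3]; all 3 characters appear in both, in order. dp[9][7] = 3 confirms this is the maximum.

3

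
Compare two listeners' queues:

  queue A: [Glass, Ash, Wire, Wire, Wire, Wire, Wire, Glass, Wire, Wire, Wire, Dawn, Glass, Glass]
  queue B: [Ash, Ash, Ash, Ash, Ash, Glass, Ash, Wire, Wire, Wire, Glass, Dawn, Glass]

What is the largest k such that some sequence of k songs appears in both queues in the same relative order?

8

Pick Glass [1,6], then Ash [2,7], then Wire [5,8], then Wire [6,9], then Wire [7,10], then Glass [8,11], then Dawn [12,12], then Glass [14,13]; all 8 songs appear in both, in order. Since dp[14][13] = 8, nothing longer is possible.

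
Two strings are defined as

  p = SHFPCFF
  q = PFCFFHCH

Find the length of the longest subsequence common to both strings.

4

Let dp[i][j] be the LCS length of the first i characters of p and the first j characters of q. dp[i][j] = dp[i-1][j-1]+1 when the i-th and j-th characters match, else max(dp[i-1][j], dp[i][j-1]).
    ·  P  F  C  F  F  H  C  H
 ·  0  0  0  0  0  0  0  0  0
 S  0  0  0  0  0  0  0  0  0
 H  0  0  0  0  0  0  1  1  1
 F  0  0  1  1  1  1  1  1  1
 P  0  1  1  1  1  1  1  1  1
 C  0  1  1  2  2  2  2  2  2
 F  0  1  2  2  3  3  3  3  3
 F  0  1  2  2  3  4  4  4  4
dp[7][8] = 4. One LCS (by backtracking along matches): FCFF.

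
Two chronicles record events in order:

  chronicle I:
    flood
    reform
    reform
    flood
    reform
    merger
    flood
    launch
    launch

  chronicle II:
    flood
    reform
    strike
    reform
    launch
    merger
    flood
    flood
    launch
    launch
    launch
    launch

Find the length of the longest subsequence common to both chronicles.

7

One common subsequence of length 7: flood (chronicle I #1, chronicle II #1), then reform (chronicle I #2, chronicle II #2), then reform (chronicle I #3, chronicle II #4), then flood (chronicle I #4, chronicle II #7), then flood (chronicle I #7, chronicle II #8), then launch (chronicle I #8, chronicle II #11), then launch (chronicle I #9, chronicle II #12), and the DP table's final entry dp[9][12] is also 7, so no common subsequence is longer.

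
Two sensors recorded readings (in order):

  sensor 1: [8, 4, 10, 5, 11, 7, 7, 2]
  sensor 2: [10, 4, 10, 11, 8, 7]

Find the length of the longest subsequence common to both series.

One common subsequence of length 4: 4 at sensor 1[2]=sensor 2[2], then 10 at sensor 1[3]=sensor 2[3], then 11 at sensor 1[5]=sensor 2[4], then 7 at sensor 1[7]=sensor 2[6]. Since dp[8][6] = 4, nothing longer is possible.

4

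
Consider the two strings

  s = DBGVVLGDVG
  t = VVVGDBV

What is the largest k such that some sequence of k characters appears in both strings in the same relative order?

Let dp[i][j] be the LCS length of the first i characters of s and the first j characters of t. dp[i][j] = dp[i-1][j-1]+1 when the i-th and j-th characters match, else max(dp[i-1][j], dp[i][j-1]).
    ·  V  V  V  G  D  B  V
 ·  0  0  0  0  0  0  0  0
 D  0  0  0  0  0  1  1  1
 B  0  0  0  0  0  1  2  2
 G  0  0  0  0  1  1  2  2
 V  0  1  1  1  1  1  2  3
 V  0  1  2  2  2  2  2  3
 L  0  1  2  2  2  2  2  3
 G  0  1  2  2  3  3  3  3
 D  0  1  2  2  3  4  4  4
 V  0  1  2  3  3  4  4  5
 G  0  1  2  3  4  4  4  5
dp[10][7] = 5. One LCS (by backtracking along matches): VVGDV.

5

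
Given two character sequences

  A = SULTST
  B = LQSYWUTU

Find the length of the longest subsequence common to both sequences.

Let dp[i][j] be the LCS length of the first i characters of A and the first j characters of B. dp[i][j] = dp[i-1][j-1]+1 when the i-th and j-th characters match, else max(dp[i-1][j], dp[i][j-1]).
    ·  L  Q  S  Y  W  U  T  U
 ·  0  0  0  0  0  0  0  0  0
 S  0  0  0  1  1  1  1  1  1
 U  0  0  0  1  1  1  2  2  2
 L  0  1  1  1  1  1  2  2  2
 T  0  1  1  1  1  1  2  3  3
 S  0  1  1  2  2  2  2  3  3
 T  0  1  1  2  2  2  2  3  3
dp[6][8] = 3. One LCS (by backtracking along matches): SUT.

3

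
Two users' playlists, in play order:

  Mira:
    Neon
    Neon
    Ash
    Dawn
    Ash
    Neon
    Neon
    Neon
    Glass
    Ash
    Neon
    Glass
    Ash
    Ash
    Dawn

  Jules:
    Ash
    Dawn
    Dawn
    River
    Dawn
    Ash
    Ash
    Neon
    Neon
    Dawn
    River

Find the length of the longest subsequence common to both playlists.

6

Pick Ash [3,1]; then Dawn [4,5]; then Ash [5,7]; then Neon [8,8]; then Neon [11,9]; then Dawn [15,10]; all 6 songs appear in both, in order, and the DP table's final entry dp[15][11] is also 6, so no common subsequence is longer.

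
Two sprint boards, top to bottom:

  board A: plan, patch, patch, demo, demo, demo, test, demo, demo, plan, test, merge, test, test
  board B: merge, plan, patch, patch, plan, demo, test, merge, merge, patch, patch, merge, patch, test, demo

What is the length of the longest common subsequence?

7

One common subsequence of length 7: plan [1,2]; then patch [2,3]; then patch [3,4]; then demo [6,6]; then test [7,7]; then merge [12,12]; then test [13,14]. Since dp[14][15] = 7, nothing longer is possible.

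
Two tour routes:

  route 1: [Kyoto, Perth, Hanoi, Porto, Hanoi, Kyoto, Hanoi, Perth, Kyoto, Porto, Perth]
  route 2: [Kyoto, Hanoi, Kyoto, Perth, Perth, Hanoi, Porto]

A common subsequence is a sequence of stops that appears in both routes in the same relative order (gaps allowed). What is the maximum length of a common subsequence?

Match Kyoto at route 1[1]=route 2[1]; then Hanoi at route 1[5]=route 2[2]; then Kyoto at route 1[6]=route 2[3]; then Hanoi at route 1[7]=route 2[6]; then Porto at route 1[10]=route 2[7] — 5 stops in the same relative order in both. Since dp[11][7] = 5, nothing longer is possible.

5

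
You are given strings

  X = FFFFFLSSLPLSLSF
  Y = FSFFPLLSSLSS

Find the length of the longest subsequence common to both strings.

9

Match F (X #1, Y #1), then F (X #2, Y #3), then F (X #3, Y #4), then L (X #6, Y #7), then S (X #7, Y #8), then S (X #8, Y #9), then L (X #11, Y #10), then S (X #12, Y #11), then S (X #14, Y #12) — 9 characters in the same relative order in both. dp[15][12] = 9 confirms this is the maximum.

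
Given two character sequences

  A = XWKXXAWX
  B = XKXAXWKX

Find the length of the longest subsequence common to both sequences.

One common subsequence of length 6: X [1,1], K [3,2], X [4,3], X [5,5], W [7,6], X [8,8]. dp[8][8] = 6 confirms this is the maximum.

6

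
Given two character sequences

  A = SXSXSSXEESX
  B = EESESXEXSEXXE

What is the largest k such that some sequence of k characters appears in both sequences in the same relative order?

Taking S at A[1]=B[5] → X at A[2]=B[8] → S at A[3]=B[9] → X at A[4]=B[11] → X at A[7]=B[12] → E at A[9]=B[13] gives a common subsequence of length 6. Since dp[11][13] = 6, nothing longer is possible.

6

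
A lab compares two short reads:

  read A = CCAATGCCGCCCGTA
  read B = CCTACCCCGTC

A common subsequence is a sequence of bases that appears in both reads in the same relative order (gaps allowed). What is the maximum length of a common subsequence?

One common subsequence of length 9: C at read A[1]=read B[1] → C at read A[2]=read B[2] → A at read A[4]=read B[4] → C at read A[8]=read B[5] → C at read A[10]=read B[6] → C at read A[11]=read B[7] → C at read A[12]=read B[8] → G at read A[13]=read B[9] → T at read A[14]=read B[10], and the DP table's final entry dp[15][11] is also 9, so no common subsequence is longer.

9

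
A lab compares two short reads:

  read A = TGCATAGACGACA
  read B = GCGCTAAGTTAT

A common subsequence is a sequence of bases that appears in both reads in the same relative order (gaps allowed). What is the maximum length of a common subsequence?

Taking G (read A #2, read B #3); then C (read A #3, read B #4); then T (read A #5, read B #5); then A (read A #6, read B #6); then A (read A #8, read B #7); then G (read A #10, read B #8); then A (read A #11, read B #11) gives a common subsequence of length 7. dp[13][12] = 7 confirms this is the maximum.

7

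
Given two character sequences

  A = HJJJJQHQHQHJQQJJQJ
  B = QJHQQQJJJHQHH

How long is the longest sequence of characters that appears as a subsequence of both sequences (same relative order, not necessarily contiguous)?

8

Pick H at A[1]=B[3], then J at A[3]=B[7], then J at A[4]=B[8], then J at A[5]=B[9], then H at A[7]=B[10], then Q at A[8]=B[11], then H at A[9]=B[12], then H at A[11]=B[13]; all 8 characters appear in both, in order, and the DP table's final entry dp[18][13] is also 8, so no common subsequence is longer.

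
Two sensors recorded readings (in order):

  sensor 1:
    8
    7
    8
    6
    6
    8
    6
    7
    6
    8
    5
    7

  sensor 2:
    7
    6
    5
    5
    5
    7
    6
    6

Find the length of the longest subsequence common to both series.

4

Pick 7 at sensor 1[2]=sensor 2[1], 6 at sensor 1[4]=sensor 2[2], 6 at sensor 1[7]=sensor 2[7], 6 at sensor 1[9]=sensor 2[8]; all 4 values appear in both, in order. Since dp[12][8] = 4, nothing longer is possible.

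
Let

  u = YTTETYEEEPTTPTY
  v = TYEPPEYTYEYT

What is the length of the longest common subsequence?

Match T at u[5]=v[1] → Y at u[6]=v[2] → E at u[9]=v[3] → P at u[10]=v[4] → P at u[13]=v[5] → T at u[14]=v[8] → Y at u[15]=v[11] — 7 characters in the same relative order in both, and the DP table's final entry dp[15][12] is also 7, so no common subsequence is longer.

7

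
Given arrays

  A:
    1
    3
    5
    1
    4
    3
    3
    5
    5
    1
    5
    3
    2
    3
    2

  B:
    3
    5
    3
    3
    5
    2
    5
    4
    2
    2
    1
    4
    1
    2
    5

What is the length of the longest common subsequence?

Match 3 at A[2]=B[1] → 5 at A[3]=B[2] → 3 at A[6]=B[3] → 3 at A[7]=B[4] → 5 at A[8]=B[5] → 5 at A[9]=B[7] → 1 at A[10]=B[13] → 5 at A[11]=B[15] — 8 values in the same relative order in both, and the DP table's final entry dp[15][15] is also 8, so no common subsequence is longer.

8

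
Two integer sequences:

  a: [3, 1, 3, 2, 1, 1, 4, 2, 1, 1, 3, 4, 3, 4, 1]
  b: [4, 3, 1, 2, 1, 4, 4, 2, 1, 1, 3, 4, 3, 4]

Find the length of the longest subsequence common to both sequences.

Match 3 (a #1, b #2), then 1 (a #2, b #3), then 2 (a #4, b #4), then 1 (a #5, b #5), then 4 (a #7, b #7), then 2 (a #8, b #8), then 1 (a #9, b #9), then 1 (a #10, b #10), then 3 (a #11, b #11), then 4 (a #12, b #12), then 3 (a #13, b #13), then 4 (a #14, b #14) — 12 values in the same relative order in both. dp[15][14] = 12 confirms this is the maximum.

12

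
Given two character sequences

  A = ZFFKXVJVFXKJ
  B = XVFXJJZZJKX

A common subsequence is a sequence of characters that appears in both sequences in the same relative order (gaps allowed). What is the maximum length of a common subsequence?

5

Let dp[i][j] be the LCS length of the first i characters of A and the first j characters of B. dp[i][j] = dp[i-1][j-1]+1 when the i-th and j-th characters match, else max(dp[i-1][j], dp[i][j-1]).
    ·  X  V  F  X  J  J  Z  Z  J  K  X
 ·  0  0  0  0  0  0  0  0  0  0  0  0
 Z  0  0  0  0  0  0  0  1  1  1  1  1
 F  0  0  0  1  1  1  1  1  1  1  1  1
 F  0  0  0  1  1  1  1  1  1  1  1  1
 K  0  0  0  1  1  1  1  1  1  1  2  2
 X  0  1  1  1  2  2  2  2  2  2  2  3
 V  0  1  2  2  2  2  2  2  2  2  2  3
 J  0  1  2  2  2  3  3  3  3  3  3  3
 V  0  1  2  2  2  3  3  3  3  3  3  3
 F  0  1  2  3  3  3  3  3  3  3  3  3
 X  0  1  2  3  4  4  4  4  4  4  4  4
 K  0  1  2  3  4  4  4  4  4  4  5  5
 J  0  1  2  3  4  5  5  5  5  5  5  5
dp[12][11] = 5. One LCS (by backtracking along matches): XVFXK.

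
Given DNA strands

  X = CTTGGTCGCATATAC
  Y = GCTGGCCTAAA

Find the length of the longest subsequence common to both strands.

Pick C [1,2], then T [3,3], then G [4,4], then G [5,5], then C [7,6], then C [9,7], then A [10,9], then A [12,10], then A [14,11]; all 9 bases appear in both, in order. dp[15][11] = 9 confirms this is the maximum.

9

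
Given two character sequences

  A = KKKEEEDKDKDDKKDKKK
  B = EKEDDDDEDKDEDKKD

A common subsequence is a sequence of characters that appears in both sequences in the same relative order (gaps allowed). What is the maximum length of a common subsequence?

10

One common subsequence of length 10: K (A #3, B #2), then E (A #4, B #3), then E (A #6, B #8), then D (A #7, B #9), then K (A #8, B #10), then D (A #9, B #11), then D (A #12, B #13), then K (A #13, B #14), then K (A #14, B #15), then D (A #15, B #16). dp[18][16] = 10 confirms this is the maximum.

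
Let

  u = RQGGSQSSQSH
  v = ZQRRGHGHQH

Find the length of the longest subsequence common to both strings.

5

Let dp[i][j] be the LCS length of the first i characters of u and the first j characters of v. dp[i][j] = dp[i-1][j-1]+1 when the i-th and j-th characters match, else max(dp[i-1][j], dp[i][j-1]).
    ·  Z  Q  R  R  G  H  G  H  Q  H
 ·  0  0  0  0  0  0  0  0  0  0  0
 R  0  0  0  1  1  1  1  1  1  1  1
 Q  0  0  1  1  1  1  1  1  1  2  2
 G  0  0  1  1  1  2  2  2  2  2  2
 G  0  0  1  1  1  2  2  3  3  3  3
 S  0  0  1  1  1  2  2  3  3  3  3
 Q  0  0  1  1  1  2  2  3  3  4  4
 S  0  0  1  1  1  2  2  3  3  4  4
 S  0  0  1  1  1  2  2  3  3  4  4
 Q  0  0  1  1  1  2  2  3  3  4  4
 S  0  0  1  1  1  2  2  3  3  4  4
 H  0  0  1  1  1  2  3  3  4  4  5
dp[11][10] = 5. One LCS (by backtracking along matches): RGGQH.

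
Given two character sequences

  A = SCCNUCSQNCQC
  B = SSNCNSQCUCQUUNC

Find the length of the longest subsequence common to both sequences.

Match S [1,2] → C [2,4] → C [3,8] → U [5,9] → C [6,10] → Q [8,11] → N [9,14] → C [12,15] — 8 characters in the same relative order in both. dp[12][15] = 8 confirms this is the maximum.

8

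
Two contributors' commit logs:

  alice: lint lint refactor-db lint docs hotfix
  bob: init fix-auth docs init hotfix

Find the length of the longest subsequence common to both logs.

2

Pick docs (alice #5, bob #3); then hotfix (alice #6, bob #5); all 2 commits appear in both, in order. Since dp[6][5] = 2, nothing longer is possible.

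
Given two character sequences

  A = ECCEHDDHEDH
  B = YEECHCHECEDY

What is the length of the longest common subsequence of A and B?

6

Taking E (A #1, B #3) → C (A #2, B #4) → C (A #3, B #6) → E (A #4, B #8) → E (A #9, B #10) → D (A #10, B #11) gives a common subsequence of length 6. Since dp[11][12] = 6, nothing longer is possible.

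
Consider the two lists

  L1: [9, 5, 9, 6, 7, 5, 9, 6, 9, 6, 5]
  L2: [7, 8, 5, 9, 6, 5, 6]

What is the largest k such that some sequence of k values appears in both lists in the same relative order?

Let dp[i][j] be the LCS length of the first i values of L1 and the first j values of L2. dp[i][j] = dp[i-1][j-1]+1 when the i-th and j-th values match, else max(dp[i-1][j], dp[i][j-1]).
    ·  7  8  5  9  6  5  6
 ·  0  0  0  0  0  0  0  0
 9  0  0  0  0  1  1  1  1
 5  0  0  0  1  1  1  2  2
 9  0  0  0  1  2  2  2  2
 6  0  0  0  1  2  3  3  3
 7  0  1  1  1  2  3  3  3
 5  0  1  1  2  2  3  4  4
 9  0  1  1  2  3  3  4  4
 6  0  1  1  2  3  4  4  5
 9  0  1  1  2  3  4  4  5
 6  0  1  1  2  3  4  4  5
 5  0  1  1  2  3  4  5  5
dp[11][7] = 5. One LCS (by backtracking along matches): 5, 9, 6, 5, 6.

5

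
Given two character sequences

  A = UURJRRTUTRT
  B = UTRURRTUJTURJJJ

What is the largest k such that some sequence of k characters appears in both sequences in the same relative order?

8

Pick U at A[1]=B[1], U at A[2]=B[4], R at A[5]=B[5], R at A[6]=B[6], T at A[7]=B[7], U at A[8]=B[8], T at A[9]=B[10], R at A[10]=B[12]; all 8 characters appear in both, in order. Since dp[11][15] = 8, nothing longer is possible.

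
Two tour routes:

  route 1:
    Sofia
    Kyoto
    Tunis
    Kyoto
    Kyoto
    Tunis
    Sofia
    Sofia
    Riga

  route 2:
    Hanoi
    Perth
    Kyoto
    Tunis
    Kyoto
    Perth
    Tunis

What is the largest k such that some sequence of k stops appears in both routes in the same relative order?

4

One common subsequence of length 4: Kyoto at route 1[2]=route 2[3], then Tunis at route 1[3]=route 2[4], then Kyoto at route 1[4]=route 2[5], then Tunis at route 1[6]=route 2[7], and the DP table's final entry dp[9][7] is also 4, so no common subsequence is longer.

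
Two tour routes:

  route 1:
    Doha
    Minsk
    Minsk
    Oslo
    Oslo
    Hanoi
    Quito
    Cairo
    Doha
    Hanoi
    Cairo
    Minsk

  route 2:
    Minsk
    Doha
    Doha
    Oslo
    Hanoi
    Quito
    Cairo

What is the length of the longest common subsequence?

5

Taking Doha at route 1[1]=route 2[3] → Oslo at route 1[5]=route 2[4] → Hanoi at route 1[6]=route 2[5] → Quito at route 1[7]=route 2[6] → Cairo at route 1[11]=route 2[7] gives a common subsequence of length 5. Since dp[12][7] = 5, nothing longer is possible.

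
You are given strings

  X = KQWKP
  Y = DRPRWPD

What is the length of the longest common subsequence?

2

Let dp[i][j] be the LCS length of the first i characters of X and the first j characters of Y. dp[i][j] = dp[i-1][j-1]+1 when the i-th and j-th characters match, else max(dp[i-1][j], dp[i][j-1]).
    ·  D  R  P  R  W  P  D
 ·  0  0  0  0  0  0  0  0
 K  0  0  0  0  0  0  0  0
 Q  0  0  0  0  0  0  0  0
 W  0  0  0  0  0  1  1  1
 K  0  0  0  0  0  1  1  1
 P  0  0  0  1  1  1  2  2
dp[5][7] = 2. One LCS (by backtracking along matches): WP.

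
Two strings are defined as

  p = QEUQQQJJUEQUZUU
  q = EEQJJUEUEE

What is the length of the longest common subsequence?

7

Let dp[i][j] be the LCS length of the first i characters of p and the first j characters of q. dp[i][j] = dp[i-1][j-1]+1 when the i-th and j-th characters match, else max(dp[i-1][j], dp[i][j-1]).
    ·  E  E  Q  J  J  U  E  U  E  E
 ·  0  0  0  0  0  0  0  0  0  0  0
 Q  0  0  0  1  1  1  1  1  1  1  1
 E  0  1  1  1  1  1  1  2  2  2  2
 U  0  1  1  1  1  1  2  2  3  3  3
 Q  0  1  1  2  2  2  2  2  3  3  3
 Q  0  1  1  2  2  2  2  2  3  3  3
 Q  0  1  1  2  2  2  2  2  3  3  3
 J  0  1  1  2  3  3  3  3  3  3  3
 J  0  1  1  2  3  4  4  4  4  4  4
 U  0  1  1  2  3  4  5  5  5  5  5
 E  0  1  2  2  3  4  5  6  6  6  6
 Q  0  1  2  3  3  4  5  6  6  6  6
 U  0  1  2  3  3  4  5  6  7  7  7
 Z  0  1  2  3  3  4  5  6  7  7  7
 U  0  1  2  3  3  4  5  6  7  7  7
 U  0  1  2  3  3  4  5  6  7  7  7
dp[15][10] = 7. One LCS (by backtracking along matches): EQJJUEU.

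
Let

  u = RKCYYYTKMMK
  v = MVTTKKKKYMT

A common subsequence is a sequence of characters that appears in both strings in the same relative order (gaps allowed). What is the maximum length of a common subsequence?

3

Pick K at u[2]=v[8]; then Y at u[4]=v[9]; then T at u[7]=v[11]; all 3 characters appear in both, in order, and the DP table's final entry dp[11][11] is also 3, so no common subsequence is longer.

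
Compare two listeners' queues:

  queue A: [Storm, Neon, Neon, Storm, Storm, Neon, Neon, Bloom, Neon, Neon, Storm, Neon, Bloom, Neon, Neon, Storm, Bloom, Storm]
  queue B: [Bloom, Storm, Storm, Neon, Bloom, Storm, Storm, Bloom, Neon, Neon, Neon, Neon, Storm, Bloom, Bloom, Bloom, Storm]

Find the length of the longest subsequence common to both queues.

12

Pick Storm at queue A[1]=queue B[3] → Neon at queue A[2]=queue B[4] → Storm at queue A[4]=queue B[6] → Storm at queue A[5]=queue B[7] → Neon at queue A[6]=queue B[9] → Neon at queue A[7]=queue B[10] → Neon at queue A[9]=queue B[11] → Neon at queue A[10]=queue B[12] → Storm at queue A[11]=queue B[13] → Bloom at queue A[13]=queue B[15] → Bloom at queue A[17]=queue B[16] → Storm at queue A[18]=queue B[17]; all 12 songs appear in both, in order. Since dp[18][17] = 12, nothing longer is possible.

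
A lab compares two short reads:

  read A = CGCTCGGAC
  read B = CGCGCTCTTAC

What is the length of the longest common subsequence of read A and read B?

7

Match C at read A[1]=read B[3] → G at read A[2]=read B[4] → C at read A[3]=read B[5] → T at read A[4]=read B[6] → C at read A[5]=read B[7] → A at read A[8]=read B[10] → C at read A[9]=read B[11] — 7 bases in the same relative order in both. The LCS DP gives dp[9][11] = 7, so this is optimal.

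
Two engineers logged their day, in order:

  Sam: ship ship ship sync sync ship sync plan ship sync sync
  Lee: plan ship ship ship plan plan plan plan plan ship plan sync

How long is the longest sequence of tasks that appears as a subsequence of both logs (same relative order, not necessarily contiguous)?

6

Match ship [1,2]; then ship [2,3]; then ship [3,4]; then ship [6,10]; then plan [8,11]; then sync [11,12] — 6 tasks in the same relative order in both. Since dp[11][12] = 6, nothing longer is possible.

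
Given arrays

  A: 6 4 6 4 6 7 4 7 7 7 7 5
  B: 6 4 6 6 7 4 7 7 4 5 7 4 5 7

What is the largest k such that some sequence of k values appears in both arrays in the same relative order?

10

Pick 6 (A #1, B #1), then 4 (A #2, B #2), then 6 (A #3, B #3), then 6 (A #5, B #4), then 7 (A #6, B #5), then 4 (A #7, B #6), then 7 (A #8, B #7), then 7 (A #9, B #8), then 7 (A #10, B #11), then 7 (A #11, B #14); all 10 values appear in both, in order. The LCS DP gives dp[12][14] = 10, so this is optimal.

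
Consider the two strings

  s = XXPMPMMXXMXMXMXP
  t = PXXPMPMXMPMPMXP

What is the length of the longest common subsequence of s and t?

12

Pick X [1,2]; then X [2,3]; then P [3,4]; then M [4,5]; then P [5,6]; then M [7,7]; then X [9,8]; then M [10,9]; then M [12,11]; then M [14,13]; then X [15,14]; then P [16,15]; all 12 characters appear in both, in order. Since dp[16][15] = 12, nothing longer is possible.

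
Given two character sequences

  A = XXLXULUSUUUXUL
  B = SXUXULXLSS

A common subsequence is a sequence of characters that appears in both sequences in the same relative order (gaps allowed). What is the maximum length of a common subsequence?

6

Taking X [1,2], then X [2,4], then L [3,6], then X [4,7], then L [6,8], then S [8,10] gives a common subsequence of length 6, and the DP table's final entry dp[14][10] is also 6, so no common subsequence is longer.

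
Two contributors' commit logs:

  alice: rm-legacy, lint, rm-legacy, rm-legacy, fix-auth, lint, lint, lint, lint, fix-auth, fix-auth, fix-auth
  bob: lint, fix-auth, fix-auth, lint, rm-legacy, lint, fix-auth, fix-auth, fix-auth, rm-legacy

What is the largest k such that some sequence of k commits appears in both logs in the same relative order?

7

Taking lint [2,1], fix-auth [5,3], lint [6,4], lint [9,6], fix-auth [10,7], fix-auth [11,8], fix-auth [12,9] gives a common subsequence of length 7. The LCS DP gives dp[12][10] = 7, so this is optimal.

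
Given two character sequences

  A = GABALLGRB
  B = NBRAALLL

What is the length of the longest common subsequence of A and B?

Let dp[i][j] be the LCS length of the first i characters of A and the first j characters of B. dp[i][j] = dp[i-1][j-1]+1 when the i-th and j-th characters match, else max(dp[i-1][j], dp[i][j-1]).
    ·  N  B  R  A  A  L  L  L
 ·  0  0  0  0  0  0  0  0  0
 G  0  0  0  0  0  0  0  0  0
 A  0  0  0  0  1  1  1  1  1
 B  0  0  1  1  1  1  1  1  1
 A  0  0  1  1  2  2  2  2  2
 L  0  0  1  1  2  2  3  3  3
 L  0  0  1  1  2  2  3  4  4
 G  0  0  1  1  2  2  3  4  4
 R  0  0  1  2  2  2  3  4  4
 B  0  0  1  2  2  2  3  4  4
dp[9][8] = 4. One LCS (by backtracking along matches): AALL.

4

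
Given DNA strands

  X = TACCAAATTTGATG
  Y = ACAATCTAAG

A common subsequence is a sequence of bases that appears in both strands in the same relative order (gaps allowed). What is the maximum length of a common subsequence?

8

One common subsequence of length 8: A (X #2, Y #1); then C (X #4, Y #2); then A (X #6, Y #3); then A (X #7, Y #4); then T (X #8, Y #5); then T (X #9, Y #7); then A (X #12, Y #9); then G (X #14, Y #10), and the DP table's final entry dp[14][10] is also 8, so no common subsequence is longer.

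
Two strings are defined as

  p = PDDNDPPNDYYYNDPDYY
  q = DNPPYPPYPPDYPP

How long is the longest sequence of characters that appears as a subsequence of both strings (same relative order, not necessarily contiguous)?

Match D at p[3]=q[1] → N at p[4]=q[2] → P at p[6]=q[3] → P at p[7]=q[4] → Y at p[10]=q[5] → Y at p[11]=q[8] → P at p[15]=q[10] → D at p[16]=q[11] → Y at p[17]=q[12] — 9 characters in the same relative order in both. Since dp[18][14] = 9, nothing longer is possible.

9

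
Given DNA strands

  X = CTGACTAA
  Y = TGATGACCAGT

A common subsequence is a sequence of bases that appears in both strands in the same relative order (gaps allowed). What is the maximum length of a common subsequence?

6

Pick T at X[2]=Y[1]; then G at X[3]=Y[2]; then A at X[4]=Y[3]; then T at X[6]=Y[4]; then A at X[7]=Y[6]; then A at X[8]=Y[9]; all 6 bases appear in both, in order. The LCS DP gives dp[8][11] = 6, so this is optimal.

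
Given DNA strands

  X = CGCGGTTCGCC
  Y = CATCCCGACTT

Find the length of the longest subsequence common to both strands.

5

One common subsequence of length 5: C [1,6], then G [2,7], then C [3,9], then T [6,10], then T [7,11]. Since dp[11][11] = 5, nothing longer is possible.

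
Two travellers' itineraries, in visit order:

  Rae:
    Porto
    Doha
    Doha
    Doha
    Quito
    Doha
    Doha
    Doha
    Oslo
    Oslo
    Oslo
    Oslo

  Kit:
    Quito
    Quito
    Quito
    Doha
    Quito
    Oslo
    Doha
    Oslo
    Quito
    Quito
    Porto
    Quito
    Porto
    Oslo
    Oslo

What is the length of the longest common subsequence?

Pick Doha [4,4], then Quito [5,5], then Doha [8,7], then Oslo [9,8], then Oslo [11,14], then Oslo [12,15]; all 6 stops appear in both, in order, and the DP table's final entry dp[12][15] is also 6, so no common subsequence is longer.

6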